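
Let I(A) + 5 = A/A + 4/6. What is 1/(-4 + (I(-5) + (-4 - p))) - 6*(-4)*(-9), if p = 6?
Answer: -11235/52 ≈ -216.06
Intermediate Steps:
I(A) = -10/3 (I(A) = -5 + (A/A + 4/6) = -5 + (1 + 4*(1/6)) = -5 + (1 + 2/3) = -5 + 5/3 = -10/3)
1/(-4 + (I(-5) + (-4 - p))) - 6*(-4)*(-9) = 1/(-4 + (-10/3 + (-4 - 1*6))) - 6*(-4)*(-9) = 1/(-4 + (-10/3 + (-4 - 6))) + 24*(-9) = 1/(-4 + (-10/3 - 10)) - 216 = 1/(-4 - 40/3) - 216 = 1/(-52/3) - 216 = -3/52 - 216 = -11235/52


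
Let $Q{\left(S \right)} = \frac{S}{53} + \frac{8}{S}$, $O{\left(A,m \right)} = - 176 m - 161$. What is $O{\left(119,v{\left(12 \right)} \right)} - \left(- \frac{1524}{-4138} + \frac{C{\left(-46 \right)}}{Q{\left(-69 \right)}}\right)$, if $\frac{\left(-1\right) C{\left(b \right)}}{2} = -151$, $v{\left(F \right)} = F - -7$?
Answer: $- \frac{35319734729}{10727765} \approx -3292.4$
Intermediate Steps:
$v{\left(F \right)} = 7 + F$ ($v{\left(F \right)} = F + 7 = 7 + F$)
$O{\left(A,m \right)} = -161 - 176 m$
$Q{\left(S \right)} = \frac{8}{S} + \frac{S}{53}$ ($Q{\left(S \right)} = S \frac{1}{53} + \frac{8}{S} = \frac{S}{53} + \frac{8}{S} = \frac{8}{S} + \frac{S}{53}$)
$C{\left(b \right)} = 302$ ($C{\left(b \right)} = \left(-2\right) \left(-151\right) = 302$)
$O{\left(119,v{\left(12 \right)} \right)} - \left(- \frac{1524}{-4138} + \frac{C{\left(-46 \right)}}{Q{\left(-69 \right)}}\right) = \left(-161 - 176 \left(7 + 12\right)\right) - \left(- \frac{1524}{-4138} + \frac{302}{\frac{8}{-69} + \frac{1}{53} \left(-69\right)}\right) = \left(-161 - 3344\right) - \left(\left(-1524\right) \left(- \frac{1}{4138}\right) + \frac{302}{8 \left(- \frac{1}{69}\right) - \frac{69}{53}}\right) = \left(-161 - 3344\right) - \left(\frac{762}{2069} + \frac{302}{- \frac{8}{69} - \frac{69}{53}}\right) = -3505 - \left(\frac{762}{2069} + \frac{302}{- \frac{5185}{3657}}\right) = -3505 - \left(\frac{762}{2069} + 302 \left(- \frac{3657}{5185}\right)\right) = -3505 - \left(\frac{762}{2069} - \frac{1104414}{5185}\right) = -3505 - - \frac{2281081596}{10727765} = -3505 + \frac{2281081596}{10727765} = - \frac{35319734729}{10727765}$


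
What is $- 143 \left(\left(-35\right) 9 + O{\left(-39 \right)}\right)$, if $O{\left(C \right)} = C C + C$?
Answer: $-166881$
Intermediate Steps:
$O{\left(C \right)} = C + C^{2}$ ($O{\left(C \right)} = C^{2} + C = C + C^{2}$)
$- 143 \left(\left(-35\right) 9 + O{\left(-39 \right)}\right) = - 143 \left(\left(-35\right) 9 - 39 \left(1 - 39\right)\right) = - 143 \left(-315 - -1482\right) = - 143 \left(-315 + 1482\right) = \left(-143\right) 1167 = -166881$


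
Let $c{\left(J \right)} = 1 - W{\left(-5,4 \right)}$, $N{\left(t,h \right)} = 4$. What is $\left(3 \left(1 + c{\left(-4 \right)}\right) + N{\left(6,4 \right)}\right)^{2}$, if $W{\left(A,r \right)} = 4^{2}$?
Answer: $1444$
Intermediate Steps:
$W{\left(A,r \right)} = 16$
$c{\left(J \right)} = -15$ ($c{\left(J \right)} = 1 - 16 = -15$)
$\left(3 \left(1 + c{\left(-4 \right)}\right) + N{\left(6,4 \right)}\right)^{2} = \left(3 \left(1 - 15\right) + 4\right)^{2} = \left(3 \left(-14\right) + 4\right)^{2} = \left(-42 + 4\right)^{2} = \left(-38\right)^{2} = 1444$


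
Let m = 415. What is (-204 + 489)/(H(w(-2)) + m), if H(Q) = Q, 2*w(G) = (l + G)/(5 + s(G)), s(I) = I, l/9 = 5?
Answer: 1710/2533 ≈ 0.67509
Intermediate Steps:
l = 45 (l = 9*5 = 45)
w(G) = (45 + G)/(2*(5 + G)) (w(G) = ((45 + G)/(5 + G))/2 = (45 + G)/(2*(5 + G)))
(-204 + 489)/(H(w(-2)) + m) = (-204 + 489)/((45 - 2)/(2*(5 - 2)) + 415) = 285/((½)*43/3 + 415) = 285/((½)*(⅓)*43 + 415) = 285/(43/6 + 415) = 285/(2533/6) = 285*(6/2533) = 1710/2533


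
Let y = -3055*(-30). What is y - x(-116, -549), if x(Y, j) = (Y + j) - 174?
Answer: 92489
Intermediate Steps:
x(Y, j) = -174 + Y + j
y = 91650
y - x(-116, -549) = 91650 - (-174 - 116 - 549) = 91650 - 1*(-839) = 91650 + 839 = 92489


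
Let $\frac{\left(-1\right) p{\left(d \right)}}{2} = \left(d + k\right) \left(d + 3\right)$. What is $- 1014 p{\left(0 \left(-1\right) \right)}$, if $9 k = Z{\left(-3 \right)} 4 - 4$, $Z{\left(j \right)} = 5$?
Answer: $10816$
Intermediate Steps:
$k = \frac{16}{9}$ ($k = \frac{5 \cdot 4 - 4}{9} = \frac{20 - 4}{9} = \frac{1}{9} \cdot 16 = \frac{16}{9} \approx 1.7778$)
$p{\left(d \right)} = - 2 \left(3 + d\right) \left(\frac{16}{9} + d\right)$ ($p{\left(d \right)} = - 2 \left(d + \frac{16}{9}\right) \left(d + 3\right) = - 2 \left(\frac{16}{9} + d\right) \left(3 + d\right) = - 2 \left(3 + d\right) \left(\frac{16}{9} + d\right)$)
$- 1014 p{\left(0 \left(-1\right) \right)} = - 1014 \left(- \frac{32}{3} - 2 \left(0 \left(-1\right)\right)^{2} - \frac{86 \cdot 0 \left(-1\right)}{9}\right) = - 1014 \left(- \frac{32}{3} - 2 \cdot 0^{2} - 0\right) = - 1014 \left(- \frac{32}{3} - 0 + 0\right) = - 1014 \left(- \frac{32}{3} + 0 + 0\right) = \left(-1014\right) \left(- \frac{32}{3}\right) = 10816$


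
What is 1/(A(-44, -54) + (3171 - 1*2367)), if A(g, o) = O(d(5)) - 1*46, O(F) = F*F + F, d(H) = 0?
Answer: 1/758 ≈ 0.0013193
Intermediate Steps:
O(F) = F + F² (O(F) = F² + F = F + F²)
A(g, o) = -46 (A(g, o) = 0*(1 + 0) - 1*46 = 0*1 - 46 = 0 - 46 = -46)
1/(A(-44, -54) + (3171 - 1*2367)) = 1/(-46 + (3171 - 1*2367)) = 1/(-46 + (3171 - 2367)) = 1/(-46 + 804) = 1/758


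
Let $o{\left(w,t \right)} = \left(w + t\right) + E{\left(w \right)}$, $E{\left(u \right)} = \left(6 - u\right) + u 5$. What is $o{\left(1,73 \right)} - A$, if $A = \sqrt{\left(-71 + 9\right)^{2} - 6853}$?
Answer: $84 - i \sqrt{3009} \approx 84.0 - 54.854 i$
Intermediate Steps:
$E{\left(u \right)} = 6 + 4 u$ ($E{\left(u \right)} = \left(6 - u\right) + 5 u = 6 + 4 u$)
$o{\left(w,t \right)} = 6 + t + 5 w$ ($o{\left(w,t \right)} = \left(w + t\right) + \left(6 + 4 w\right) = \left(t + w\right) + \left(6 + 4 w\right) = 6 + t + 5 w$)
$A = i \sqrt{3009}$ ($A = \sqrt{\left(-62\right)^{2} - 6853} = \sqrt{3844 - 6853} = \sqrt{-3009} = i \sqrt{3009} \approx 54.854 i$)
$o{\left(1,73 \right)} - A = \left(6 + 73 + 5 \cdot 1\right) - i \sqrt{3009} = \left(6 + 73 + 5\right) - i \sqrt{3009} = 84 - i \sqrt{3009}$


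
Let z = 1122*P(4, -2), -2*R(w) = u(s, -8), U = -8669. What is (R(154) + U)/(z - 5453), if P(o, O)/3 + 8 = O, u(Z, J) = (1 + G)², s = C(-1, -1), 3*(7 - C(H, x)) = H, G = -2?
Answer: 17339/78226 ≈ 0.22165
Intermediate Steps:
C(H, x) = 7 - H/3
s = 22/3 (s = 7 - ⅓*(-1) = 7 + ⅓ = 22/3 ≈ 7.3333)
u(Z, J) = 1 (u(Z, J) = (1 - 2)² = (-1)² = 1)
P(o, O) = -24 + 3*O
R(w) = -½ (R(w) = -½*1 = -½)
z = -33660 (z = 1122*(-24 + 3*(-2)) = 1122*(-24 - 6) = 1122*(-30) = -33660)
(R(154) + U)/(z - 5453) = (-½ - 8669)/(-33660 - 5453) = -17339/2/(-39113) = -17339/2*(-1/39113) = 17339/78226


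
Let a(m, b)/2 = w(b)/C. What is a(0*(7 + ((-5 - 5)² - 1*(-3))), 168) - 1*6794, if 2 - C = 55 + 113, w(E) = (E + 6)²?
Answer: -594178/83 ≈ -7158.8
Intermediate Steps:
w(E) = (6 + E)²
C = -166 (C = 2 - (55 + 113) = 2 - 1*168 = 2 - 168 = -166)
a(m, b) = -(6 + b)²/83 (a(m, b) = 2*((6 + b)²/(-166)) = 2*((6 + b)²*(-1/166)) = 2*(-(6 + b)²/166) = -(6 + b)²/83)
a(0*(7 + ((-5 - 5)² - 1*(-3))), 168) - 1*6794 = -(6 + 168)²/83 - 1*6794 = -1/83*174² - 6794 = -1/83*30276 - 6794 = -30276/83 - 6794 = -594178/83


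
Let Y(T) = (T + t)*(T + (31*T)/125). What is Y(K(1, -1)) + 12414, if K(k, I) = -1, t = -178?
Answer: 1579674/125 ≈ 12637.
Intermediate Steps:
Y(T) = 156*T*(-178 + T)/125 (Y(T) = (T - 178)*(T + (31*T)/125) = (-178 + T)*(T + (31*T)*(1/125)) = (-178 + T)*(T + 31*T/125) = (-178 + T)*(156*T/125) = 156*T*(-178 + T)/125)
Y(K(1, -1)) + 12414 = (156/125)*(-1)*(-178 - 1) + 12414 = (156/125)*(-1)*(-179) + 12414 = 27924/125 + 12414 = 1579674/125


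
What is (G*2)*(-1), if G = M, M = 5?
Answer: -10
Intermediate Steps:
G = 5
(G*2)*(-1) = (5*2)*(-1) = 10*(-1) = -10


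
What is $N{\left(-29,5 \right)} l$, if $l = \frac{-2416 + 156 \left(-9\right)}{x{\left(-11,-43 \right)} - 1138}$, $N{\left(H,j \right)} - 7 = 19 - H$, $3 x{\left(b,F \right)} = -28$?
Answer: $\frac{315150}{1721} \approx 183.12$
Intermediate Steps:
$x{\left(b,F \right)} = - \frac{28}{3}$ ($x{\left(b,F \right)} = \frac{1}{3} \left(-28\right) = - \frac{28}{3}$)
$N{\left(H,j \right)} = 26 - H$ ($N{\left(H,j \right)} = 7 - \left(-19 + H\right) = 26 - H$)
$l = \frac{5730}{1721}$ ($l = \frac{-2416 + 156 \left(-9\right)}{- \frac{28}{3} - 1138} = \frac{-2416 - 1404}{- \frac{3442}{3}} = \left(-3820\right) \left(- \frac{3}{3442}\right) = \frac{5730}{1721} \approx 3.3295$)
$N{\left(-29,5 \right)} l = \left(26 - -29\right) \frac{5730}{1721} = \left(26 + 29\right) \frac{5730}{1721} = 55 \cdot \frac{5730}{1721} = \frac{315150}{1721}$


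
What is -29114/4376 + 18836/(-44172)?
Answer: -171056243/24162084 ≈ -7.0795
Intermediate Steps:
-29114/4376 + 18836/(-44172) = -29114*1/4376 + 18836*(-1/44172) = -14557/2188 - 4709/11043 = -171056243/24162084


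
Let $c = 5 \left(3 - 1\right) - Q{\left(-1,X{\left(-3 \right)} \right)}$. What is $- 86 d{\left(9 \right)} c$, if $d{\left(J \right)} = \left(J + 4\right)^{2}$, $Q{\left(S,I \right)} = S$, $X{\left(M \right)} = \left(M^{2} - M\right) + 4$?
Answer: $-159874$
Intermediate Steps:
$X{\left(M \right)} = 4 + M^{2} - M$
$d{\left(J \right)} = \left(4 + J\right)^{2}$
$c = 11$ ($c = 5 \left(3 - 1\right) - -1 = 5 \cdot 2 + 1 = 10 + 1 = 11$)
$- 86 d{\left(9 \right)} c = - 86 \left(4 + 9\right)^{2} \cdot 11 = - 86 \cdot 13^{2} \cdot 11 = \left(-86\right) 169 \cdot 11 = \left(-14534\right) 11 = -159874$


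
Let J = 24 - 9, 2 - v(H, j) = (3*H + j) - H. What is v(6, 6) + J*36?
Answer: 524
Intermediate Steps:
v(H, j) = 2 - j - 2*H (v(H, j) = 2 - ((3*H + j) - H) = 2 - ((j + 3*H) - H) = 2 - (j + 2*H) = 2 + (-j - 2*H) = 2 - j - 2*H)
J = 15
v(6, 6) + J*36 = (2 - 1*6 - 2*6) + 15*36 = (2 - 6 - 12) + 540 = -16 + 540 = 524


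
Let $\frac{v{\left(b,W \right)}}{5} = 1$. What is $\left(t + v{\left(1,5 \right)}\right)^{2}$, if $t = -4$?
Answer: $1$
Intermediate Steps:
$v{\left(b,W \right)} = 5$ ($v{\left(b,W \right)} = 5 \cdot 1 = 5$)
$\left(t + v{\left(1,5 \right)}\right)^{2} = \left(-4 + 5\right)^{2} = 1^{2} = 1$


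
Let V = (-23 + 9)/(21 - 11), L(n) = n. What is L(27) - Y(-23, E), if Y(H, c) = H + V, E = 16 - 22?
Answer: 257/5 ≈ 51.400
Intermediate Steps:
E = -6
V = -7/5 (V = -14/10 = -14*⅒ = -7/5 ≈ -1.4000)
Y(H, c) = -7/5 + H (Y(H, c) = H - 7/5 = -7/5 + H)
L(27) - Y(-23, E) = 27 - (-7/5 - 23) = 27 - 1*(-122/5) = 27 + 122/5 = 257/5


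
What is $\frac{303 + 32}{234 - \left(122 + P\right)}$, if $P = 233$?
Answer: $- \frac{335}{121} \approx -2.7686$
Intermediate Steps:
$\frac{303 + 32}{234 - \left(122 + P\right)} = \frac{303 + 32}{234 - 355} = \frac{335}{234 - 355} = \frac{335}{-121} = 335 \left(- \frac{1}{121}\right) = - \frac{335}{121}$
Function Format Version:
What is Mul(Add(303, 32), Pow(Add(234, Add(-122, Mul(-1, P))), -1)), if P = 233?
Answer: Rational(-335, 121) ≈ -2.7686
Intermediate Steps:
Mul(Add(303, 32), Pow(Add(234, Add(-122, Mul(-1, P))), -1)) = Mul(Add(303, 32), Pow(Add(234, Add(-122, Mul(-1, 233))), -1)) = Mul(335, Pow(Add(234, Add(-122, -233)), -1)) = Mul(335, Pow(Add(234, -355), -1)) = Mul(335, Pow(-121, -1)) = Mul(335, Rational(-1, 121)) = Rational(-335, 121)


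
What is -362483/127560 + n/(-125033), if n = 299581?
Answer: -78585973/15003960 ≈ -5.2377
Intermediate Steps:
-362483/127560 + n/(-125033) = -362483/127560 + 299581/(-125033) = -362483*1/127560 + 299581*(-1/125033) = -341/120 - 299581/125033 = -78585973/15003960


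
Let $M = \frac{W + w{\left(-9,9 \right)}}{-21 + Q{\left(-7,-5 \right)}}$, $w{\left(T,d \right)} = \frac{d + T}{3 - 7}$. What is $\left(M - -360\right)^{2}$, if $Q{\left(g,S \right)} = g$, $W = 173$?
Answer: $\frac{98148649}{784} \approx 1.2519 \cdot 10^{5}$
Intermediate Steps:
$w{\left(T,d \right)} = - \frac{T}{4} - \frac{d}{4}$ ($w{\left(T,d \right)} = \frac{T + d}{-4} = \left(T + d\right) \left(- \frac{1}{4}\right) = - \frac{T}{4} - \frac{d}{4}$)
$M = - \frac{173}{28}$ ($M = \frac{173 - 0}{-21 - 7} = \frac{173 + \left(\frac{9}{4} - \frac{9}{4}\right)}{-28} = \left(173 + 0\right) \left(- \frac{1}{28}\right) = 173 \left(- \frac{1}{28}\right) = - \frac{173}{28} \approx -6.1786$)
$\left(M - -360\right)^{2} = \left(- \frac{173}{28} - -360\right)^{2} = \left(- \frac{173}{28} + 360\right)^{2} = \left(\frac{9907}{28}\right)^{2} = \frac{98148649}{784}$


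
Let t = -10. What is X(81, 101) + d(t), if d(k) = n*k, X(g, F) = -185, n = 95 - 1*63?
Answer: -505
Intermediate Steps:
n = 32 (n = 95 - 63 = 32)
d(k) = 32*k
X(81, 101) + d(t) = -185 + 32*(-10) = -185 - 320 = -505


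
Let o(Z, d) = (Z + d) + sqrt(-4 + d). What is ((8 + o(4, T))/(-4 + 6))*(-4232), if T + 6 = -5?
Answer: -2116 - 2116*I*sqrt(15) ≈ -2116.0 - 8195.2*I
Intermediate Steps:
T = -11 (T = -6 - 5 = -11)
o(Z, d) = Z + d + sqrt(-4 + d)
((8 + o(4, T))/(-4 + 6))*(-4232) = ((8 + (4 - 11 + sqrt(-4 - 11)))/(-4 + 6))*(-4232) = ((8 + (4 - 11 + sqrt(-15)))/2)*(-4232) = ((8 + (4 - 11 + I*sqrt(15)))*(1/2))*(-4232) = ((8 + (-7 + I*sqrt(15)))*(1/2))*(-4232) = ((1 + I*sqrt(15))*(1/2))*(-4232) = (1/2 + I*sqrt(15)/2)*(-4232) = -2116 - 2116*I*sqrt(15)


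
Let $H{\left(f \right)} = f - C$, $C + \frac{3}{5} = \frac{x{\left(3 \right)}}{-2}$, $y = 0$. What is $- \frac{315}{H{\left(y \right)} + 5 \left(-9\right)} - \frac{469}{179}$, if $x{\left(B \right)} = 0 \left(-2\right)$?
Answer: $\frac{59269}{13246} \approx 4.4745$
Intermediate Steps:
$x{\left(B \right)} = 0$
$C = - \frac{3}{5}$ ($C = - \frac{3}{5} + \frac{0}{-2} = - \frac{3}{5} + 0 \left(- \frac{1}{2}\right) = - \frac{3}{5} + 0 = - \frac{3}{5} \approx -0.6$)
$H{\left(f \right)} = \frac{3}{5} + f$ ($H{\left(f \right)} = f - - \frac{3}{5} = f + \frac{3}{5} = \frac{3}{5} + f$)
$- \frac{315}{H{\left(y \right)} + 5 \left(-9\right)} - \frac{469}{179} = - \frac{315}{\left(\frac{3}{5} + 0\right) + 5 \left(-9\right)} - \frac{469}{179} = - \frac{315}{\frac{3}{5} - 45} - \frac{469}{179} = - \frac{315}{- \frac{222}{5}} - \frac{469}{179} = \left(-315\right) \left(- \frac{5}{222}\right) - \frac{469}{179} = \frac{525}{74} - \frac{469}{179} = \frac{59269}{13246}$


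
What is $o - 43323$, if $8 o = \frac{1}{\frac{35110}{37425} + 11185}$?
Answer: $- \frac{29018350874763}{669813976} \approx -43323.0$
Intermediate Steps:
$o = \frac{7485}{669813976}$ ($o = \frac{1}{8 \left(\frac{35110}{37425} + 11185\right)} = \frac{1}{8 \left(35110 \cdot \frac{1}{37425} + 11185\right)} = \frac{1}{8 \left(\frac{7022}{7485} + 11185\right)} = \frac{1}{8 \cdot \frac{83726747}{7485}} = \frac{1}{8} \cdot \frac{7485}{83726747} = \frac{7485}{669813976} \approx 1.1175 \cdot 10^{-5}$)
$o - 43323 = \frac{7485}{669813976} - 43323 = - \frac{29018350874763}{669813976}$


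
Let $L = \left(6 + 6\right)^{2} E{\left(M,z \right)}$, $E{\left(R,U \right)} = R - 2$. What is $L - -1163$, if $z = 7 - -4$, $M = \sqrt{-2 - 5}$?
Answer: $875 + 144 i \sqrt{7} \approx 875.0 + 380.99 i$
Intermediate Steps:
$M = i \sqrt{7}$ ($M = \sqrt{-7} = i \sqrt{7} \approx 2.6458 i$)
$z = 11$ ($z = 7 + 4 = 11$)
$E{\left(R,U \right)} = -2 + R$
$L = -288 + 144 i \sqrt{7}$ ($L = \left(6 + 6\right)^{2} \left(-2 + i \sqrt{7}\right) = 12^{2} \left(-2 + i \sqrt{7}\right) = 144 \left(-2 + i \sqrt{7}\right) = -288 + 144 i \sqrt{7} \approx -288.0 + 380.99 i$)
$L - -1163 = \left(-288 + 144 i \sqrt{7}\right) - -1163 = \left(-288 + 144 i \sqrt{7}\right) + 1163 = 875 + 144 i \sqrt{7}$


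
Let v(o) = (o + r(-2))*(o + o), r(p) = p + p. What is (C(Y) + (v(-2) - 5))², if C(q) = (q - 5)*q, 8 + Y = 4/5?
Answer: 7134241/625 ≈ 11415.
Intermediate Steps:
r(p) = 2*p
v(o) = 2*o*(-4 + o) (v(o) = (o + 2*(-2))*(o + o) = (o - 4)*(2*o) = (-4 + o)*(2*o) = 2*o*(-4 + o))
Y = -36/5 (Y = -8 + 4/5 = -8 + 4*(⅕) = -8 + ⅘ = -36/5 ≈ -7.2000)
C(q) = q*(-5 + q) (C(q) = (-5 + q)*q = q*(-5 + q))
(C(Y) + (v(-2) - 5))² = (-36*(-5 - 36/5)/5 + (2*(-2)*(-4 - 2) - 5))² = (-36/5*(-61/5) + (2*(-2)*(-6) - 5))² = (2196/25 + (24 - 5))² = (2196/25 + 19)² = (2671/25)² = 7134241/625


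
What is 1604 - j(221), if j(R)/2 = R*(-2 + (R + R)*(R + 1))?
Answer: -43368320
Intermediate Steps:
j(R) = 2*R*(-2 + 2*R*(1 + R)) (j(R) = 2*(R*(-2 + (R + R)*(R + 1))) = 2*(R*(-2 + (2*R)*(1 + R))) = 2*(R*(-2 + 2*R*(1 + R))) = 2*R*(-2 + 2*R*(1 + R)))
1604 - j(221) = 1604 - 4*221*(-1 + 221 + 221**2) = 1604 - 4*221*(-1 + 221 + 48841) = 1604 - 4*221*49061 = 1604 - 1*43369924 = 1604 - 43369924 = -43368320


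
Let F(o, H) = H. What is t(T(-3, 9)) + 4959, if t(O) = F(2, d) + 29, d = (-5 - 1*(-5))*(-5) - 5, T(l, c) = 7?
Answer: 4983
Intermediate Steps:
d = -5 (d = (-5 + 5)*(-5) - 5 = 0*(-5) - 5 = 0 - 5 = -5)
t(O) = 24 (t(O) = -5 + 29 = 24)
t(T(-3, 9)) + 4959 = 24 + 4959 = 4983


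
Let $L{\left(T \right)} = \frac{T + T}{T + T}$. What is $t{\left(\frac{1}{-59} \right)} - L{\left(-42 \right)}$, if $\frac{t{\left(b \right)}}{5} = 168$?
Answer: $839$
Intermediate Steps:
$t{\left(b \right)} = 840$ ($t{\left(b \right)} = 5 \cdot 168 = 840$)
$L{\left(T \right)} = 1$ ($L{\left(T \right)} = \frac{2 T}{2 T} = 2 T \frac{1}{2 T} = 1$)
$t{\left(\frac{1}{-59} \right)} - L{\left(-42 \right)} = 840 - 1 = 839$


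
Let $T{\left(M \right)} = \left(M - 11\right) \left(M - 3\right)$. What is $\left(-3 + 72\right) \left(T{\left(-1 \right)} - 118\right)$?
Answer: $-4830$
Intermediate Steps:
$T{\left(M \right)} = \left(-11 + M\right) \left(-3 + M\right)$
$\left(-3 + 72\right) \left(T{\left(-1 \right)} - 118\right) = \left(-3 + 72\right) \left(\left(33 + \left(-1\right)^{2} - -14\right) - 118\right) = 69 \left(\left(33 + 1 + 14\right) - 118\right) = 69 \left(48 - 118\right) = 69 \left(-70\right) = -4830$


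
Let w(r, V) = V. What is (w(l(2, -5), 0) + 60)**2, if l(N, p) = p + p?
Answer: 3600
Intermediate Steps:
l(N, p) = 2*p
(w(l(2, -5), 0) + 60)**2 = (0 + 60)**2 = 60**2 = 3600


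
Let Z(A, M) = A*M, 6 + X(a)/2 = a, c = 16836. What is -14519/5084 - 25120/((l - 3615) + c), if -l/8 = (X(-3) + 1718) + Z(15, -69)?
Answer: -242424699/40168684 ≈ -6.0352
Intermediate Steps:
X(a) = -12 + 2*a
l = -5320 (l = -8*(((-12 + 2*(-3)) + 1718) + 15*(-69)) = -8*(((-12 - 6) + 1718) - 1035) = -8*((-18 + 1718) - 1035) = -8*(1700 - 1035) = -8*665 = -5320)
-14519/5084 - 25120/((l - 3615) + c) = -14519/5084 - 25120/((-5320 - 3615) + 16836) = -14519*1/5084 - 25120/(-8935 + 16836) = -14519/5084 - 25120/7901 = -242424699/40168684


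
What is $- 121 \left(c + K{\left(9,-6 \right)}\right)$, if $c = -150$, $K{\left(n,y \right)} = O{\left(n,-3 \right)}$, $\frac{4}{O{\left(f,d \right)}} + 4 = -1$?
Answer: $\frac{91234}{5} \approx 18247.0$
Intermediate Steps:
$O{\left(f,d \right)} = - \frac{4}{5}$ ($O{\left(f,d \right)} = \frac{4}{-4 - 1} = \frac{4}{-5} = 4 \left(- \frac{1}{5}\right) = - \frac{4}{5}$)
$K{\left(n,y \right)} = - \frac{4}{5}$
$- 121 \left(c + K{\left(9,-6 \right)}\right) = - 121 \left(-150 - \frac{4}{5}\right) = \left(-121\right) \left(- \frac{754}{5}\right) = \frac{91234}{5}$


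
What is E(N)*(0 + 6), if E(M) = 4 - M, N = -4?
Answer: 48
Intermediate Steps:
E(N)*(0 + 6) = (4 - 1*(-4))*(0 + 6) = (4 + 4)*6 = 8*6 = 48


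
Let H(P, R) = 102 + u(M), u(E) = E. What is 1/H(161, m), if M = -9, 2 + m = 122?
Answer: 1/93 ≈ 0.010753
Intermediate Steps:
m = 120 (m = -2 + 122 = 120)
H(P, R) = 93 (H(P, R) = 102 - 9 = 93)
1/H(161, m) = 1/93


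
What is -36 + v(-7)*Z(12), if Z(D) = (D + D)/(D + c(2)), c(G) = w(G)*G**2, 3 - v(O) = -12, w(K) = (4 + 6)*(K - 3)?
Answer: -342/7 ≈ -48.857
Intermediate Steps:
w(K) = -30 + 10*K (w(K) = 10*(-3 + K) = -30 + 10*K)
v(O) = 15 (v(O) = 3 - 1*(-12) = 3 + 12 = 15)
c(G) = G**2*(-30 + 10*G) (c(G) = (-30 + 10*G)*G**2 = G**2*(-30 + 10*G))
Z(D) = 2*D/(-40 + D) (Z(D) = (D + D)/(D + 10*2**2*(-3 + 2)) = (2*D)/(D + 10*4*(-1)) = (2*D)/(D - 40) = (2*D)/(-40 + D) = 2*D/(-40 + D))
-36 + v(-7)*Z(12) = -36 + 15*(2*12/(-40 + 12)) = -36 + 15*(2*12/(-28)) = -36 + 15*(2*12*(-1/28)) = -36 + 15*(-6/7) = -36 - 90/7 = -342/7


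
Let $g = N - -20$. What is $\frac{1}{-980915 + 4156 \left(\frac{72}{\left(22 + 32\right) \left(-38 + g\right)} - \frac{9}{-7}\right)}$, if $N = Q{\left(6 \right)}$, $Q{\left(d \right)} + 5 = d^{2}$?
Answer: $- \frac{273}{266214671} \approx -1.0255 \cdot 10^{-6}$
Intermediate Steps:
$Q{\left(d \right)} = -5 + d^{2}$
$N = 31$ ($N = -5 + 6^{2} = -5 + 36 = 31$)
$g = 51$ ($g = 31 - -20 = 31 + 20 = 51$)
$\frac{1}{-980915 + 4156 \left(\frac{72}{\left(22 + 32\right) \left(-38 + g\right)} - \frac{9}{-7}\right)} = \frac{1}{-980915 + 4156 \left(\frac{72}{\left(22 + 32\right) \left(-38 + 51\right)} - \frac{9}{-7}\right)} = \frac{1}{-980915 + 4156 \left(\frac{72}{54 \cdot 13} - - \frac{9}{7}\right)} = \frac{1}{-980915 + 4156 \left(\frac{72}{702} + \frac{9}{7}\right)} = \frac{1}{-980915 + 4156 \left(72 \cdot \frac{1}{702} + \frac{9}{7}\right)} = \frac{1}{-980915 + 4156 \left(\frac{4}{39} + \frac{9}{7}\right)} = \frac{1}{-980915 + 4156 \cdot \frac{379}{273}} = \frac{1}{-980915 + \frac{1575124}{273}} = \frac{1}{- \frac{266214671}{273}} = - \frac{273}{266214671}$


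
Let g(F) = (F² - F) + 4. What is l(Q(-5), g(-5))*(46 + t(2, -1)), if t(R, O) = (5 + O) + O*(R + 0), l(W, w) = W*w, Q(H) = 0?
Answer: 0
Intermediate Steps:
g(F) = 4 + F² - F
t(R, O) = 5 + O + O*R (t(R, O) = (5 + O) + O*R = 5 + O + O*R)
l(Q(-5), g(-5))*(46 + t(2, -1)) = (0*(4 + (-5)² - 1*(-5)))*(46 + (5 - 1 - 1*2)) = (0*(4 + 25 + 5))*(46 + (5 - 1 - 2)) = (0*34)*(46 + 2) = 0*48 = 0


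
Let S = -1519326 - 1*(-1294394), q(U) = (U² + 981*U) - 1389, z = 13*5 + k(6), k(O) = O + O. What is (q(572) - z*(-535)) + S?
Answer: 703190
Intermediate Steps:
k(O) = 2*O
z = 77 (z = 13*5 + 2*6 = 65 + 12 = 77)
q(U) = -1389 + U² + 981*U
S = -224932 (S = -1519326 + 1294394 = -224932)
(q(572) - z*(-535)) + S = ((-1389 + 572² + 981*572) - 77*(-535)) - 224932 = ((-1389 + 327184 + 561132) - 1*(-41195)) - 224932 = (886927 + 41195) - 224932 = 928122 - 224932 = 703190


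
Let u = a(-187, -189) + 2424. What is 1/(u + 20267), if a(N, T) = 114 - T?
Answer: 1/22994 ≈ 4.3490e-5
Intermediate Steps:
u = 2727 (u = (114 - 1*(-189)) + 2424 = (114 + 189) + 2424 = 303 + 2424 = 2727)
1/(u + 20267) = 1/(2727 + 20267) = 1/22994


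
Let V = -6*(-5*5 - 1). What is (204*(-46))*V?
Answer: -1463904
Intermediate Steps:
V = 156 (V = -6*(-25 - 1) = -6*(-26) = 156)
(204*(-46))*V = (204*(-46))*156 = -9384*156 = -1463904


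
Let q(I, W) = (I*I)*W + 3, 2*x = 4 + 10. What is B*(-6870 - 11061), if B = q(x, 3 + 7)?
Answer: -8839983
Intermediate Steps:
x = 7 (x = (4 + 10)/2 = (½)*14 = 7)
q(I, W) = 3 + W*I² (q(I, W) = I²*W + 3 = W*I² + 3 = 3 + W*I²)
B = 493 (B = 3 + (3 + 7)*7² = 3 + 10*49 = 3 + 490 = 493)
B*(-6870 - 11061) = 493*(-6870 - 11061) = 493*(-17931) = -8839983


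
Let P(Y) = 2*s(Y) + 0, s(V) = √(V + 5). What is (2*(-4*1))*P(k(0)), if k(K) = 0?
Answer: -16*√5 ≈ -35.777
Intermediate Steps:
s(V) = √(5 + V)
P(Y) = 2*√(5 + Y) (P(Y) = 2*√(5 + Y) + 0 = 2*√(5 + Y))
(2*(-4*1))*P(k(0)) = (2*(-4*1))*(2*√(5 + 0)) = (2*(-4))*(2*√5) = -16*√5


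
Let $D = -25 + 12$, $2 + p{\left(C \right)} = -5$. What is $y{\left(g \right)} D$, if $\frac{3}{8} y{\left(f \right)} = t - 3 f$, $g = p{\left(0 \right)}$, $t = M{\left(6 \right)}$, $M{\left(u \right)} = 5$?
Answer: $- \frac{2704}{3} \approx -901.33$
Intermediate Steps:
$t = 5$
$p{\left(C \right)} = -7$ ($p{\left(C \right)} = -2 - 5 = -7$)
$g = -7$
$y{\left(f \right)} = \frac{40}{3} - 8 f$ ($y{\left(f \right)} = \frac{8 \left(5 - 3 f\right)}{3} = \frac{40}{3} - 8 f$)
$D = -13$
$y{\left(g \right)} D = \left(\frac{40}{3} - -56\right) \left(-13\right) = \left(\frac{40}{3} + 56\right) \left(-13\right) = \frac{208}{3} \left(-13\right) = - \frac{2704}{3}$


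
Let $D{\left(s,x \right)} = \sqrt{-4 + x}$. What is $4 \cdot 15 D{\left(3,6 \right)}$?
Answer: $60 \sqrt{2} \approx 84.853$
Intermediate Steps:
$4 \cdot 15 D{\left(3,6 \right)} = 4 \cdot 15 \sqrt{-4 + 6} = 60 \sqrt{2}$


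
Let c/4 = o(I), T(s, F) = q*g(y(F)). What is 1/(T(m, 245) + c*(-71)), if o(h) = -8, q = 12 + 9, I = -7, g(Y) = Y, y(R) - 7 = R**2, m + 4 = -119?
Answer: 1/1262944 ≈ 7.9180e-7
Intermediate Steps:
m = -123 (m = -4 - 119 = -123)
y(R) = 7 + R**2
q = 21
T(s, F) = 147 + 21*F**2 (T(s, F) = 21*(7 + F**2) = 147 + 21*F**2)
c = -32 (c = 4*(-8) = -32)
1/(T(m, 245) + c*(-71)) = 1/((147 + 21*245**2) - 32*(-71)) = 1/((147 + 21*60025) + 2272) = 1/((147 + 1260525) + 2272) = 1/(1260672 + 2272) = 1/1262944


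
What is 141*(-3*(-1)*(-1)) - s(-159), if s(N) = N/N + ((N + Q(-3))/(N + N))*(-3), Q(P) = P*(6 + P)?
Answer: -22388/53 ≈ -422.42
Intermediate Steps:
s(N) = 1 - 3*(-9 + N)/(2*N) (s(N) = N/N + ((N - 3*(6 - 3))/(N + N))*(-3) = 1 + ((N - 3*3)/((2*N)))*(-3) = 1 + ((N - 9)*(1/(2*N)))*(-3) = 1 + ((-9 + N)*(1/(2*N)))*(-3) = 1 + ((-9 + N)/(2*N))*(-3) = 1 - 3*(-9 + N)/(2*N))
141*(-3*(-1)*(-1)) - s(-159) = 141*(-3*(-1)*(-1)) - (27 - 1*(-159))/(2*(-159)) = 141*(3*(-1)) - (-1)*(27 + 159)/(2*159) = 141*(-3) - (-1)*186/(2*159) = -423 - 1*(-31/53) = -423 + 31/53 = -22388/53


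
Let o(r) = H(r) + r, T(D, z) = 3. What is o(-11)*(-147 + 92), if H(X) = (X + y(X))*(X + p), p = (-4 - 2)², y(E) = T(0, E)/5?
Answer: 14905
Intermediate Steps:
y(E) = ⅗ (y(E) = 3/5 = 3*(⅕) = ⅗)
p = 36 (p = (-6)² = 36)
H(X) = (36 + X)*(⅗ + X) (H(X) = (X + ⅗)*(X + 36) = (⅗ + X)*(36 + X) = (36 + X)*(⅗ + X))
o(r) = 108/5 + r² + 188*r/5 (o(r) = (108/5 + r² + 183*r/5) + r = 108/5 + r² + 188*r/5)
o(-11)*(-147 + 92) = (108/5 + (-11)² + (188/5)*(-11))*(-147 + 92) = (108/5 + 121 - 2068/5)*(-55) = -271*(-55) = 14905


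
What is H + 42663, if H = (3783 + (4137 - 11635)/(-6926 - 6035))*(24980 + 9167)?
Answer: 1675086356410/12961 ≈ 1.2924e+8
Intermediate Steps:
H = 1674533401267/12961 (H = (3783 - 7498/(-12961))*34147 = (3783 - 7498*(-1/12961))*34147 = (3783 + 7498/12961)*34147 = (49038961/12961)*34147 = 1674533401267/12961 ≈ 1.2920e+8)
H + 42663 = 1674533401267/12961 + 42663 = 1675086356410/12961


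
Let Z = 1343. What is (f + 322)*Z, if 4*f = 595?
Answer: 2528869/4 ≈ 6.3222e+5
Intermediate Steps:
f = 595/4 (f = (1/4)*595 = 595/4 ≈ 148.75)
(f + 322)*Z = (595/4 + 322)*1343 = (1883/4)*1343 = 2528869/4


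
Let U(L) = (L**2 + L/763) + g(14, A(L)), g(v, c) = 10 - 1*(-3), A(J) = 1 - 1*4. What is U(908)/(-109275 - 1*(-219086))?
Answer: 629076859/83785793 ≈ 7.5082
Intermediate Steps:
A(J) = -3 (A(J) = 1 - 4 = -3)
g(v, c) = 13 (g(v, c) = 10 + 3 = 13)
U(L) = 13 + L**2 + L/763 (U(L) = (L**2 + L/763) + 13 = 13 + L**2 + L/763)
U(908)/(-109275 - 1*(-219086)) = (13 + 908**2 + (1/763)*908)/(-109275 - 1*(-219086)) = (13 + 824464 + 908/763)/(-109275 + 219086) = (629076859/763)/109811 = (629076859/763)*(1/109811) = 629076859/83785793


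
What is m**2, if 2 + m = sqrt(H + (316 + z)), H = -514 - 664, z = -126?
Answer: 4*(1 - I*sqrt(247))**2 ≈ -984.0 - 125.73*I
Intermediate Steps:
H = -1178
m = -2 + 2*I*sqrt(247) (m = -2 + sqrt(-1178 + (316 - 126)) = -2 + sqrt(-1178 + 190) = -2 + sqrt(-988) = -2 + 2*I*sqrt(247) ≈ -2.0 + 31.432*I)
m**2 = (-2 + 2*I*sqrt(247))**2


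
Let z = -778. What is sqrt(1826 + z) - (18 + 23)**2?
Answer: -1681 + 2*sqrt(262) ≈ -1648.6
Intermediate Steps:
sqrt(1826 + z) - (18 + 23)**2 = sqrt(1826 - 778) - (18 + 23)**2 = sqrt(1048) - 1*41**2 = 2*sqrt(262) - 1*1681 = 2*sqrt(262) - 1681 = -1681 + 2*sqrt(262)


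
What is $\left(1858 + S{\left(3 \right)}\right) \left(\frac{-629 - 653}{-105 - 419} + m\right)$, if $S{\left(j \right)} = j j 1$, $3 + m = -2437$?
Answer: $- \frac{1192339013}{262} \approx -4.5509 \cdot 10^{6}$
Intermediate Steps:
$m = -2440$ ($m = -3 - 2437 = -2440$)
$S{\left(j \right)} = j^{2}$ ($S{\left(j \right)} = j^{2} \cdot 1 = j^{2}$)
$\left(1858 + S{\left(3 \right)}\right) \left(\frac{-629 - 653}{-105 - 419} + m\right) = \left(1858 + 3^{2}\right) \left(\frac{-629 - 653}{-105 - 419} - 2440\right) = \left(1858 + 9\right) \left(- \frac{1282}{-524} - 2440\right) = 1867 \left(\left(-1282\right) \left(- \frac{1}{524}\right) - 2440\right) = 1867 \left(\frac{641}{262} - 2440\right) = 1867 \left(- \frac{638639}{262}\right) = - \frac{1192339013}{262}$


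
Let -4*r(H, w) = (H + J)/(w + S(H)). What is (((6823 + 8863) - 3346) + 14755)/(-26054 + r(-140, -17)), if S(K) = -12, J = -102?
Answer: -1571510/1511253 ≈ -1.0399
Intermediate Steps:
r(H, w) = -(-102 + H)/(4*(-12 + w)) (r(H, w) = -(H - 102)/(4*(w - 12)) = -(-102 + H)/(4*(-12 + w)))
(((6823 + 8863) - 3346) + 14755)/(-26054 + r(-140, -17)) = (((6823 + 8863) - 3346) + 14755)/(-26054 + (102 - 1*(-140))/(4*(-12 - 17))) = ((15686 - 3346) + 14755)/(-26054 + (¼)*(102 + 140)/(-29)) = (12340 + 14755)/(-26054 + (¼)*(-1/29)*242) = 27095/(-26054 - 121/58) = 27095/(-1511253/58) = 27095*(-58/1511253) = -1571510/1511253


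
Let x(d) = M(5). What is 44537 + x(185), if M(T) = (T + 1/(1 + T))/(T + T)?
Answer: 2672251/60 ≈ 44538.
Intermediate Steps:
M(T) = (T + 1/(1 + T))/(2*T) (M(T) = (T + 1/(1 + T))/((2*T)) = (T + 1/(1 + T))*(1/(2*T)) = (T + 1/(1 + T))/(2*T))
x(d) = 31/60 (x(d) = (½)*(1 + 5 + 5²)/(5*(1 + 5)) = (½)*(⅕)*(1 + 5 + 25)/6 = (½)*(⅕)*(⅙)*31 = 31/60)
44537 + x(185) = 44537 + 31/60 = 2672251/60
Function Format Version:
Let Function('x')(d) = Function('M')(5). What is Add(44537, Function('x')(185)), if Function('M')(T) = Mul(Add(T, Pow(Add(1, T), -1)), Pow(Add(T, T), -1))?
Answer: Rational(2672251, 60) ≈ 44538.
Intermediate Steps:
Function('M')(T) = Mul(Rational(1, 2), Pow(T, -1), Add(T, Pow(Add(1, T), -1))) (Function('M')(T) = Mul(Add(T, Pow(Add(1, T), -1)), Pow(Mul(2, T), -1)) = Mul(Add(T, Pow(Add(1, T), -1)), Mul(Rational(1, 2), Pow(T, -1))) = Mul(Rational(1, 2), Pow(T, -1), Add(T, Pow(Add(1, T), -1))))
Function('x')(d) = Rational(31, 60) (Function('x')(d) = Mul(Rational(1, 2), Pow(5, -1), Pow(Add(1, 5), -1), Add(1, 5, Pow(5, 2))) = Mul(Rational(1, 2), Rational(1, 5), Pow(6, -1), Add(1, 5, 25)) = Mul(Rational(1, 2), Rational(1, 5), Rational(1, 6), 31) = Rational(31, 60))
Add(44537, Function('x')(185)) = Add(44537, Rational(31, 60)) = Rational(2672251, 60)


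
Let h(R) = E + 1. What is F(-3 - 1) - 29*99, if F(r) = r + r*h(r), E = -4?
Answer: -2863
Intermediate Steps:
h(R) = -3 (h(R) = -4 + 1 = -3)
F(r) = -2*r (F(r) = r + r*(-3) = r - 3*r = -2*r)
F(-3 - 1) - 29*99 = -2*(-3 - 1) - 29*99 = -2*(-4) - 2871 = 8 - 2871 = -2863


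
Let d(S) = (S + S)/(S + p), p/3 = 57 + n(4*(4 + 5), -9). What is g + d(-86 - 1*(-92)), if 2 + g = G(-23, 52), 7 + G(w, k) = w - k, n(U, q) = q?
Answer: -2098/25 ≈ -83.920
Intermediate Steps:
p = 144 (p = 3*(57 - 9) = 3*48 = 144)
d(S) = 2*S/(144 + S) (d(S) = (S + S)/(S + 144) = (2*S)/(144 + S) = 2*S/(144 + S))
G(w, k) = -7 + w - k (G(w, k) = -7 + (w - k) = -7 + w - k)
g = -84 (g = -2 + (-7 - 23 - 1*52) = -2 + (-7 - 23 - 52) = -2 - 82 = -84)
g + d(-86 - 1*(-92)) = -84 + 2*(-86 - 1*(-92))/(144 + (-86 - 1*(-92))) = -84 + 2*(-86 + 92)/(144 + (-86 + 92)) = -84 + 2*6/(144 + 6) = -84 + 2*6/150 = -84 + 2*6*(1/150) = -84 + 2/25 = -2098/25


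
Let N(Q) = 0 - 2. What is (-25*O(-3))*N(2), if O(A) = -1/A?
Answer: 50/3 ≈ 16.667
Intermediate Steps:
N(Q) = -2
(-25*O(-3))*N(2) = -(-25)/(-3)*(-2) = -(-25)*(-1)/3*(-2) = -25*⅓*(-2) = -25/3*(-2) = 50/3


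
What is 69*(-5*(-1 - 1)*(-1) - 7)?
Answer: -1173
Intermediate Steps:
69*(-5*(-1 - 1)*(-1) - 7) = 69*(-(-10)*(-1) - 7) = 69*(-5*2 - 7) = 69*(-10 - 7) = 69*(-17) = -1173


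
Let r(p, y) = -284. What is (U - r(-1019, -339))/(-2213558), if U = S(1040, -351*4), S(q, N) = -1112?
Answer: 414/1106779 ≈ 0.00037406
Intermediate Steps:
U = -1112
(U - r(-1019, -339))/(-2213558) = (-1112 - 1*(-284))/(-2213558) = (-1112 + 284)*(-1/2213558) = -828*(-1/2213558) = 414/1106779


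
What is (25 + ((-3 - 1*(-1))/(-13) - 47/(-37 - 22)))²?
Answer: 396169216/588289 ≈ 673.43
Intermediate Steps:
(25 + ((-3 - 1*(-1))/(-13) - 47/(-37 - 22)))² = (25 + ((-3 + 1)*(-1/13) - 47/(-59)))² = (25 + (-2*(-1/13) - 47*(-1/59)))² = (25 + (2/13 + 47/59))² = (25 + 729/767)² = (19904/767)² = 396169216/588289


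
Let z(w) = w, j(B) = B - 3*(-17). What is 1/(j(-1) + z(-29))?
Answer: 1/21 ≈ 0.047619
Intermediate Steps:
j(B) = 51 + B (j(B) = B + 51 = 51 + B)
1/(j(-1) + z(-29)) = 1/((51 - 1) - 29) = 1/(50 - 29) = 1/21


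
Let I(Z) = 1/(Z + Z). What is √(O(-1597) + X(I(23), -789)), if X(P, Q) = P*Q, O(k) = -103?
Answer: I*√254242/46 ≈ 10.961*I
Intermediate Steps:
I(Z) = 1/(2*Z)
√(O(-1597) + X(I(23), -789)) = √(-103 + ((½)/23)*(-789)) = √(-103 + ((½)*(1/23))*(-789)) = √(-103 + (1/46)*(-789)) = √(-103 - 789/46) = √(-5527/46) = I*√254242/46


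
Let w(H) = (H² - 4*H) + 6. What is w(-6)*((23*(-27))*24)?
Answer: -983664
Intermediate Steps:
w(H) = 6 + H² - 4*H
w(-6)*((23*(-27))*24) = (6 + (-6)² - 4*(-6))*((23*(-27))*24) = (6 + 36 + 24)*(-621*24) = 66*(-14904) = -983664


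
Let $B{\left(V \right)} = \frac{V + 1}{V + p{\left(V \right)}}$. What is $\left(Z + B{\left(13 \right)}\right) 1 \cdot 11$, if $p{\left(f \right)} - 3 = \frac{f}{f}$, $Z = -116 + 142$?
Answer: $\frac{5016}{17} \approx 295.06$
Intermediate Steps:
$Z = 26$
$p{\left(f \right)} = 4$ ($p{\left(f \right)} = 3 + \frac{f}{f} = 3 + 1 = 4$)
$B{\left(V \right)} = \frac{1 + V}{4 + V}$ ($B{\left(V \right)} = \frac{V + 1}{V + 4} = \frac{1 + V}{4 + V}$)
$\left(Z + B{\left(13 \right)}\right) 1 \cdot 11 = \left(26 + \frac{1 + 13}{4 + 13}\right) 1 \cdot 11 = \left(26 + \frac{1}{17} \cdot 14\right) 11 = \left(26 + \frac{14}{17}\right) 11 = \frac{456}{17} \cdot 11 = \frac{5016}{17}$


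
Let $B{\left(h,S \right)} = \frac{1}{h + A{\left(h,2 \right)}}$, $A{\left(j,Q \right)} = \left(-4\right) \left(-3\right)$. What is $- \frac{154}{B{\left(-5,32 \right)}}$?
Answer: $-1078$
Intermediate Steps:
$A{\left(j,Q \right)} = 12$
$B{\left(h,S \right)} = \frac{1}{12 + h}$ ($B{\left(h,S \right)} = \frac{1}{h + 12} = \frac{1}{12 + h}$)
$- \frac{154}{B{\left(-5,32 \right)}} = - \frac{154}{\frac{1}{12 - 5}} = - \frac{154}{\frac{1}{7}} = - 154 \frac{1}{\frac{1}{7}} = \left(-154\right) 7 = -1078$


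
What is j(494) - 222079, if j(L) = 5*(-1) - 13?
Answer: -222097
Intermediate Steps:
j(L) = -18 (j(L) = -5 - 13 = -18)
j(494) - 222079 = -18 - 222079 = -222097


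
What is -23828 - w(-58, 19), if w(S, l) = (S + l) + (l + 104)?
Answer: -23912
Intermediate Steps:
w(S, l) = 104 + S + 2*l (w(S, l) = (S + l) + (104 + l) = 104 + S + 2*l)
-23828 - w(-58, 19) = -23828 - (104 - 58 + 2*19) = -23828 - (104 - 58 + 38) = -23828 - 1*84 = -23828 - 84 = -23912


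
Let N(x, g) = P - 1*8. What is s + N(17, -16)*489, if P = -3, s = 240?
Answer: -5139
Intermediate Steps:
N(x, g) = -11 (N(x, g) = -3 - 1*8 = -3 - 8 = -11)
s + N(17, -16)*489 = 240 - 11*489 = 240 - 5379 = -5139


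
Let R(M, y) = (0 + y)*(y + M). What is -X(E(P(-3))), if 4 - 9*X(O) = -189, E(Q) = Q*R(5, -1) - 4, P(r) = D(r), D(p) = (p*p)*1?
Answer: -193/9 ≈ -21.444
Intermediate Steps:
D(p) = p² (D(p) = p²*1 = p²)
P(r) = r²
R(M, y) = y*(M + y)
E(Q) = -4 - 4*Q (E(Q) = Q*(-(5 - 1)) - 4 = Q*(-1*4) - 4 = Q*(-4) - 4 = -4*Q - 4 = -4 - 4*Q)
X(O) = 193/9 (X(O) = 4/9 - ⅑*(-189) = 4/9 + 21 = 193/9)
-X(E(P(-3))) = -1*193/9 = -193/9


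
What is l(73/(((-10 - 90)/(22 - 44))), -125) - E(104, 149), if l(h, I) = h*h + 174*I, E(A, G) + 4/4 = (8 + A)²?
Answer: -85087691/2500 ≈ -34035.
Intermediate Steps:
E(A, G) = -1 + (8 + A)²
l(h, I) = h² + 174*I
l(73/(((-10 - 90)/(22 - 44))), -125) - E(104, 149) = ((73/(((-10 - 90)/(22 - 44))))² + 174*(-125)) - (-1 + (8 + 104)²) = ((73/((-100/(-22))))² - 21750) - (-1 + 112²) = ((73/((-100*(-1/22))))² - 21750) - (-1 + 12544) = ((73/(50/11))² - 21750) - 1*12543 = ((73*(11/50))² - 21750) - 12543 = ((803/50)² - 21750) - 12543 = (644809/2500 - 21750) - 12543 = -53730191/2500 - 12543 = -85087691/2500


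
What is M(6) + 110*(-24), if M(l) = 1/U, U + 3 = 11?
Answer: -21119/8 ≈ -2639.9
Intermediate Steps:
U = 8 (U = -3 + 11 = 8)
M(l) = ⅛ (M(l) = 1/8 = ⅛)
M(6) + 110*(-24) = ⅛ + 110*(-24) = ⅛ - 2640 = -21119/8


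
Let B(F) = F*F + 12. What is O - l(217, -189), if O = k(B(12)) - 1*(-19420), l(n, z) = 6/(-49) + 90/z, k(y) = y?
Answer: 2877760/147 ≈ 19577.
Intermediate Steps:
B(F) = 12 + F² (B(F) = F² + 12 = 12 + F²)
l(n, z) = -6/49 + 90/z (l(n, z) = 6*(-1/49) + 90/z = -6/49 + 90/z)
O = 19576 (O = (12 + 12²) - 1*(-19420) = (12 + 144) + 19420 = 156 + 19420 = 19576)
O - l(217, -189) = 19576 - (-6/49 + 90/(-189)) = 19576 - (-6/49 + 90*(-1/189)) = 19576 - (-6/49 - 10/21) = 19576 - 1*(-88/147) = 19576 + 88/147 = 2877760/147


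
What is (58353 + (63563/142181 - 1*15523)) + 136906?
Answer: 25555107779/142181 ≈ 1.7974e+5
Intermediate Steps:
(58353 + (63563/142181 - 1*15523)) + 136906 = (58353 + (63563*(1/142181) - 15523)) + 136906 = (58353 + (63563/142181 - 15523)) + 136906 = (58353 - 2207012100/142181) + 136906 = 6089675793/142181 + 136906 = 25555107779/142181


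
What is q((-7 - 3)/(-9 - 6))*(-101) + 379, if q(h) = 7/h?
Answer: -1363/2 ≈ -681.50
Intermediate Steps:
q((-7 - 3)/(-9 - 6))*(-101) + 379 = (7/(((-7 - 3)/(-9 - 6))))*(-101) + 379 = (7/((-10/(-15))))*(-101) + 379 = (7/((-10*(-1/15))))*(-101) + 379 = (7/(⅔))*(-101) + 379 = (7*(3/2))*(-101) + 379 = (21/2)*(-101) + 379 = -2121/2 + 379 = -1363/2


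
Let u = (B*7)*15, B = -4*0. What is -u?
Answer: 0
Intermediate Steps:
B = 0
u = 0 (u = (0*7)*15 = 0*15 = 0)
-u = -1*0 = 0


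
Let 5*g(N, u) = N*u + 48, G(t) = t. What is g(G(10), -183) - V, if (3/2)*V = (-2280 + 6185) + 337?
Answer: -15922/5 ≈ -3184.4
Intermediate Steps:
g(N, u) = 48/5 + N*u/5 (g(N, u) = (N*u + 48)/5 = (48 + N*u)/5 = 48/5 + N*u/5)
V = 2828 (V = 2*((-2280 + 6185) + 337)/3 = 2*(3905 + 337)/3 = (⅔)*4242 = 2828)
g(G(10), -183) - V = (48/5 + (⅕)*10*(-183)) - 1*2828 = (48/5 - 366) - 2828 = -1782/5 - 2828 = -15922/5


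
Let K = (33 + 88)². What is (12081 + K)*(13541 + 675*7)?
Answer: 488104052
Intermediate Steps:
K = 14641 (K = 121² = 14641)
(12081 + K)*(13541 + 675*7) = (12081 + 14641)*(13541 + 675*7) = 26722*(13541 + 4725) = 26722*18266 = 488104052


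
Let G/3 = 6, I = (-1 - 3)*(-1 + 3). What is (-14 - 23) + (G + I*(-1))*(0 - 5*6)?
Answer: -817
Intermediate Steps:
I = -8 (I = -4*2 = -8)
G = 18 (G = 3*6 = 18)
(-14 - 23) + (G + I*(-1))*(0 - 5*6) = (-14 - 23) + (18 - 8*(-1))*(0 - 5*6) = -37 + (18 + 8)*(0 - 30) = -37 + 26*(-30) = -37 - 780 = -817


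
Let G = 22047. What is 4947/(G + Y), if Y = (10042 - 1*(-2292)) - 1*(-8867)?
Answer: 97/848 ≈ 0.11439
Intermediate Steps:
Y = 21201 (Y = (10042 + 2292) + 8867 = 12334 + 8867 = 21201)
4947/(G + Y) = 4947/(22047 + 21201) = 4947/43248 = 4947*(1/43248) = 97/848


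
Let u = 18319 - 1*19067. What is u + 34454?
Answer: 33706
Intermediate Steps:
u = -748 (u = 18319 - 19067 = -748)
u + 34454 = -748 + 34454 = 33706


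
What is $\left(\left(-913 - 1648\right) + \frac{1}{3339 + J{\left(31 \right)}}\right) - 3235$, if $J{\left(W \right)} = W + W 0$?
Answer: $- \frac{19532519}{3370} \approx -5796.0$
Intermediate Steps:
$J{\left(W \right)} = W$ ($J{\left(W \right)} = W + 0 = W$)
$\left(\left(-913 - 1648\right) + \frac{1}{3339 + J{\left(31 \right)}}\right) - 3235 = \left(\left(-913 - 1648\right) + \frac{1}{3339 + 31}\right) - 3235 = \left(-2561 + \frac{1}{3370}\right) - 3235 = - \frac{8630569}{3370} - 3235 = - \frac{19532519}{3370}$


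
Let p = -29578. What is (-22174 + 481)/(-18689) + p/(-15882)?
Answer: 448655734/148409349 ≈ 3.0231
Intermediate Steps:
(-22174 + 481)/(-18689) + p/(-15882) = (-22174 + 481)/(-18689) - 29578/(-15882) = -21693*(-1/18689) - 29578*(-1/15882) = 21693/18689 + 14789/7941 = 448655734/148409349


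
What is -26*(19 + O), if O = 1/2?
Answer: -507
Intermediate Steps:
O = ½ ≈ 0.50000
-26*(19 + O) = -26*(19 + ½) = -26*39/2 = -507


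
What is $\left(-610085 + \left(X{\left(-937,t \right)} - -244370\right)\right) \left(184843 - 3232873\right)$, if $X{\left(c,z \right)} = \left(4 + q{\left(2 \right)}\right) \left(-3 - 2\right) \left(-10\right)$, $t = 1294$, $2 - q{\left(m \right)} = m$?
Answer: $1114100685450$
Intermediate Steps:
$q{\left(m \right)} = 2 - m$
$X{\left(c,z \right)} = 200$ ($X{\left(c,z \right)} = \left(4 + \left(2 - 2\right)\right) \left(-3 - 2\right) \left(-10\right) = \left(4 + \left(2 - 2\right)\right) \left(-5\right) \left(-10\right) = \left(4 + 0\right) \left(-5\right) \left(-10\right) = 4 \left(-5\right) \left(-10\right) = \left(-20\right) \left(-10\right) = 200$)
$\left(-610085 + \left(X{\left(-937,t \right)} - -244370\right)\right) \left(184843 - 3232873\right) = \left(-610085 + \left(200 - -244370\right)\right) \left(184843 - 3232873\right) = \left(-610085 + \left(200 + 244370\right)\right) \left(-3048030\right) = \left(-610085 + 244570\right) \left(-3048030\right) = \left(-365515\right) \left(-3048030\right) = 1114100685450$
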